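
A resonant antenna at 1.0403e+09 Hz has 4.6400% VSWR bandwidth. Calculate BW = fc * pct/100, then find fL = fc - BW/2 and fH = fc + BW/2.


BW = 1.0403e+09 * 4.6400/100 = 4.826992e+07 Hz
fL = 1.0403e+09 - 4.826992e+07/2 = 1.016e+09 Hz
fH = 1.0403e+09 + 4.826992e+07/2 = 1.064e+09 Hz

BW=4.827e+07 Hz, fL=1.016e+09 Hz, fH=1.064e+09 Hz


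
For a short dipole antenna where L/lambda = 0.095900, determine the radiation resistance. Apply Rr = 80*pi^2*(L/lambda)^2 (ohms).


Rr = 80 * pi^2 * (0.095900)^2 = 80 * 9.869604 * 9.196810e-03 = 7.262 ohm

7.262 ohm


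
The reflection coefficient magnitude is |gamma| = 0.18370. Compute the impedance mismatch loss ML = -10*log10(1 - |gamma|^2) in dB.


ML = -10 * log10(1 - 0.18370^2) = -10 * log10(0.96625431) = 0.1491 dB

0.1491 dB


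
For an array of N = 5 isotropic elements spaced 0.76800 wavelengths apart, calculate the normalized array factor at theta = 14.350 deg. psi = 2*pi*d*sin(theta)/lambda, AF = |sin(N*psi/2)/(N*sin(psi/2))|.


psi = 2*pi*0.76800*sin(14.350 deg) = 1.195970 rad
AF = |sin(5*1.195970/2) / (5*sin(1.195970/2))| = 0.05367

0.05367


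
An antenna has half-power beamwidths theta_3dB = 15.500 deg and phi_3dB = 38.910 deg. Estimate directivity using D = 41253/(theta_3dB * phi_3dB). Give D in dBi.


D_linear = 41253 / (15.500 * 38.910) = 68.40102
D_dBi = 10 * log10(68.40102) = 18.35 dBi

18.35 dBi


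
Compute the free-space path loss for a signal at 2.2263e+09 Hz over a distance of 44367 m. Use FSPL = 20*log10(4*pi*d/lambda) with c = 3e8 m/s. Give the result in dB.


lambda = c / f = 3.0000e+08 / 2.2263e+09 = 0.1347527 m
FSPL = 20 * log10(4*pi*44367/0.1347527) = 132.3 dB

132.3 dB


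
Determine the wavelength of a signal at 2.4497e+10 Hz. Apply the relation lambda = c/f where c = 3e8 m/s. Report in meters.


lambda = c / f = 3.0000e+08 / 2.4497e+10 = 0.01225 m

0.01225 m


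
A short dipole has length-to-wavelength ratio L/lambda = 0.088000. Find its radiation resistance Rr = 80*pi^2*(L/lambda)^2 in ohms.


Rr = 80 * pi^2 * (0.088000)^2 = 80 * 9.869604 * 7.744000e-03 = 6.114 ohm

6.114 ohm


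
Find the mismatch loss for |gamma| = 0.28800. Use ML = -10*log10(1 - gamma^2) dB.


ML = -10 * log10(1 - 0.28800^2) = -10 * log10(0.917056) = 0.3760 dB

0.3760 dB


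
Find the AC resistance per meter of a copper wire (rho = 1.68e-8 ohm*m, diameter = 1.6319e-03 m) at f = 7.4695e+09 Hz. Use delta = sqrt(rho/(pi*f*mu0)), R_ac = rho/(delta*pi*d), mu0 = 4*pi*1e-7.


delta = sqrt(1.68e-8 / (pi * 7.4695e+09 * 4*pi*1e-7)) = 7.547950e-07 m
R_ac = 1.68e-8 / (7.547950e-07 * pi * 1.6319e-03) = 4.341 ohm/m

4.341 ohm/m


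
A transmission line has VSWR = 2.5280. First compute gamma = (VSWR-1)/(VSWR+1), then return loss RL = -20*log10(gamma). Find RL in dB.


gamma = (2.5280 - 1) / (2.5280 + 1) = 0.4331066
RL = -20 * log10(0.4331066) = 7.268 dB

7.268 dB


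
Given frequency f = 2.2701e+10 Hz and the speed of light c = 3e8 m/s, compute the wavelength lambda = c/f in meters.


lambda = c / f = 3.0000e+08 / 2.2701e+10 = 0.01322 m

0.01322 m


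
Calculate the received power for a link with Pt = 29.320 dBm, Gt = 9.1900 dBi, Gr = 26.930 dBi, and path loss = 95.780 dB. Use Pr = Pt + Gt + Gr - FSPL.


Pr = 29.320 + 9.1900 + 26.930 - 95.780 = -30.34 dBm

-30.34 dBm


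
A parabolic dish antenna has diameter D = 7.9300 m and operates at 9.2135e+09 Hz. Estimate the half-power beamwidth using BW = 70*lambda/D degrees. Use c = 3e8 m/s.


lambda = c / f = 3.0000e+08 / 9.2135e+09 = 0.03256092 m
BW = 70 * 0.03256092 / 7.9300 = 0.2874 deg

0.2874 deg


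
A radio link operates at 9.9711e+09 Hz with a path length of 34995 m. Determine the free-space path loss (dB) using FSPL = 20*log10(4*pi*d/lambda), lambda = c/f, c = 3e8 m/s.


lambda = c / f = 3.0000e+08 / 9.9711e+09 = 0.03008695 m
FSPL = 20 * log10(4*pi*34995/0.03008695) = 143.3 dB

143.3 dB


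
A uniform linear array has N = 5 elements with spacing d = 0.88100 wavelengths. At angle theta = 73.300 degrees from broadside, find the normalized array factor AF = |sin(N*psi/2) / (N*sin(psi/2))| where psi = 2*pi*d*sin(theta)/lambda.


psi = 2*pi*0.88100*sin(73.300 deg) = 5.302013 rad
AF = |sin(5*5.302013/2) / (5*sin(5.302013/2))| = 0.2698

0.2698


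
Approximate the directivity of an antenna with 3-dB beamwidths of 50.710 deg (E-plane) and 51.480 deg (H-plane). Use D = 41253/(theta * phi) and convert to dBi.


D_linear = 41253 / (50.710 * 51.480) = 15.80241
D_dBi = 10 * log10(15.80241) = 11.99 dBi

11.99 dBi


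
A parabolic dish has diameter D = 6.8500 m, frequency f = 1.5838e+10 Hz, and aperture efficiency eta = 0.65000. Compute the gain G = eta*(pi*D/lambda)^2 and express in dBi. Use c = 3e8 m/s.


lambda = c / f = 3.0000e+08 / 1.5838e+10 = 0.01894179 m
G_linear = 0.65000 * (pi * 6.8500 / 0.01894179)^2 = 838981.2
G_dBi = 10 * log10(838981.2) = 59.24 dBi

59.24 dBi


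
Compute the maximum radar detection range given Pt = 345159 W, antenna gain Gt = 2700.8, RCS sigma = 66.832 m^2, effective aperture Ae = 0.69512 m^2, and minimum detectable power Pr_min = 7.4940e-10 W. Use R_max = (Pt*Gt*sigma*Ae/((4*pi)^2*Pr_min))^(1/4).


R^4 = 345159*2700.8*66.832*0.69512 / ((4*pi)^2 * 7.4940e-10) = 3.659506e+17
R_max = 3.659506e+17^0.25 = 24595 m

24595 m


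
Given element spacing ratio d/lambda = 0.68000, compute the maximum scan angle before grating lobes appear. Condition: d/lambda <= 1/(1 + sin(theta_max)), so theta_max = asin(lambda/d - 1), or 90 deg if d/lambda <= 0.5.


lambda/d - 1 = 1/0.68000 - 1 = 0.4705882
theta_max = asin(0.4705882) = 28.07 deg

28.07 deg


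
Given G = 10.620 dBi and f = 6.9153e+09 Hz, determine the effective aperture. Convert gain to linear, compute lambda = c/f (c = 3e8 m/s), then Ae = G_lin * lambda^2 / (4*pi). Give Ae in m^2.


lambda = c / f = 3.0000e+08 / 6.9153e+09 = 0.04338207 m
G_linear = 10^(10.620/10) = 11.53453
Ae = G_linear * lambda^2 / (4*pi) = 11.53453 * 0.04338207^2 / (4*pi) = 1.727e-03 m^2

1.727e-03 m^2


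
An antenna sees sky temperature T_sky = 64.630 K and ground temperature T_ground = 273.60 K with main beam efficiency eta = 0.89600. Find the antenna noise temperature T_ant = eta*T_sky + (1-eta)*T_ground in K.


T_ant = 0.89600 * 64.630 + (1 - 0.89600) * 273.60 = 86.36 K

86.36 K


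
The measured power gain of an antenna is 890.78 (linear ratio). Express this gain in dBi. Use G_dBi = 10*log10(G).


G_dBi = 10 * log10(890.78) = 29.50 dBi

29.50 dBi


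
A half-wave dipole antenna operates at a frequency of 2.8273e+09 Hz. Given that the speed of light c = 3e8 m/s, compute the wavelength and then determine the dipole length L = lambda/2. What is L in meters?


lambda = c / f = 3.0000e+08 / 2.8273e+09 = 0.1061083 m
L = lambda / 2 = 0.1061083 / 2 = 0.05305 m

0.05305 m


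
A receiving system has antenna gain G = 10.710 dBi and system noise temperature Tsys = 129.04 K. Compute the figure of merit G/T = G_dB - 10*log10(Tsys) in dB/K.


G/T = 10.710 - 10*log10(129.04) = 10.710 - 21.10724 = -10.40 dB/K

-10.40 dB/K


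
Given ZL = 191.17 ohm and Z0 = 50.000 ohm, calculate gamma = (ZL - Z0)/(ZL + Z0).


gamma = (191.17 - 50.000) / (191.17 + 50.000) = 0.5854

0.5854


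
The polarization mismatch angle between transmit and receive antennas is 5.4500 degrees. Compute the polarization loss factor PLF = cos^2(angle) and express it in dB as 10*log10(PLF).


PLF_linear = cos^2(5.4500 deg) = 0.9909794
PLF_dB = 10 * log10(0.9909794) = -0.03935 dB

-0.03935 dB


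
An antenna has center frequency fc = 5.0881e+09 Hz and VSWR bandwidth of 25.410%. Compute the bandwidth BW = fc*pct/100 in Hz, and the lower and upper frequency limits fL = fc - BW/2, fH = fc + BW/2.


BW = 5.0881e+09 * 25.410/100 = 1.292886e+09 Hz
fL = 5.0881e+09 - 1.292886e+09/2 = 4.442e+09 Hz
fH = 5.0881e+09 + 1.292886e+09/2 = 5.735e+09 Hz

BW=1.293e+09 Hz, fL=4.442e+09 Hz, fH=5.735e+09 Hz


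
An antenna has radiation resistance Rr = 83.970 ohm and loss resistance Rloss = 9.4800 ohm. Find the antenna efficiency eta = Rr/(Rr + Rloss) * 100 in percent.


eta = 83.970 / (83.970 + 9.4800) * 100 = 89.86%

89.86%


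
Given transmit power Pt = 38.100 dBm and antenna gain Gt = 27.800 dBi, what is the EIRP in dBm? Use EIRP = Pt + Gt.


EIRP = Pt + Gt = 38.100 + 27.800 = 65.90 dBm

65.90 dBm


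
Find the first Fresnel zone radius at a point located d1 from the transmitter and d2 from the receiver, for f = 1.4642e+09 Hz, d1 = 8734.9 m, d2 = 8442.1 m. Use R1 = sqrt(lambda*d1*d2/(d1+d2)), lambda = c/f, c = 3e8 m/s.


lambda = c / f = 3.0000e+08 / 1.4642e+09 = 0.2048900 m
R1 = sqrt(0.2048900 * 8734.9 * 8442.1 / (8734.9 + 8442.1)) = 29.66 m

29.66 m


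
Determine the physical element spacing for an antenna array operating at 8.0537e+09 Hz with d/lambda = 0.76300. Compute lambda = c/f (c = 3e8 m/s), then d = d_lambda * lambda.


lambda = c / f = 3.0000e+08 / 8.0537e+09 = 0.03724996 m
d = 0.76300 * 0.03724996 = 0.02842 m

0.02842 m


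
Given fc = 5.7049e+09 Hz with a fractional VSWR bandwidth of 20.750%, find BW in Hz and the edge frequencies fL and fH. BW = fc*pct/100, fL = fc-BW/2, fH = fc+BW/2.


BW = 5.7049e+09 * 20.750/100 = 1.183767e+09 Hz
fL = 5.7049e+09 - 1.183767e+09/2 = 5.113e+09 Hz
fH = 5.7049e+09 + 1.183767e+09/2 = 6.297e+09 Hz

BW=1.184e+09 Hz, fL=5.113e+09 Hz, fH=6.297e+09 Hz


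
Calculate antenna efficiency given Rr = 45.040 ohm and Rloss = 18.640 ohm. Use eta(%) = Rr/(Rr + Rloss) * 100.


eta = 45.040 / (45.040 + 18.640) * 100 = 70.73%

70.73%


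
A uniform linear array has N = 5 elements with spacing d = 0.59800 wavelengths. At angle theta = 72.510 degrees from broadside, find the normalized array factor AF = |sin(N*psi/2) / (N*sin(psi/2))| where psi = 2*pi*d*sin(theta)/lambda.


psi = 2*pi*0.59800*sin(72.510 deg) = 3.583641 rad
AF = |sin(5*3.583641/2) / (5*sin(3.583641/2))| = 0.09204

0.09204


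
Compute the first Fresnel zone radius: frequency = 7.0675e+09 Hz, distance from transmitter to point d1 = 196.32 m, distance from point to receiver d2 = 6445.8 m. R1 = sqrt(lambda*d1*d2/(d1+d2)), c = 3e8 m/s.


lambda = c / f = 3.0000e+08 / 7.0675e+09 = 0.04244782 m
R1 = sqrt(0.04244782 * 196.32 * 6445.8 / (196.32 + 6445.8)) = 2.844 m

2.844 m


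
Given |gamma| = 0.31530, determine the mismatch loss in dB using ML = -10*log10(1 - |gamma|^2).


ML = -10 * log10(1 - 0.31530^2) = -10 * log10(0.90058591) = 0.4547 dB

0.4547 dB


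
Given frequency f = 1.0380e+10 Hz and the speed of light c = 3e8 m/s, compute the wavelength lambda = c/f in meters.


lambda = c / f = 3.0000e+08 / 1.0380e+10 = 0.02890 m

0.02890 m


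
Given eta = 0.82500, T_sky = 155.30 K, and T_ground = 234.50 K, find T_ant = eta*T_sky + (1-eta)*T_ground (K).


T_ant = 0.82500 * 155.30 + (1 - 0.82500) * 234.50 = 169.2 K

169.2 K


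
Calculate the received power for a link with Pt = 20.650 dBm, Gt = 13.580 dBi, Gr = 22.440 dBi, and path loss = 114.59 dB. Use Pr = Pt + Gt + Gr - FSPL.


Pr = 20.650 + 13.580 + 22.440 - 114.59 = -57.92 dBm

-57.92 dBm


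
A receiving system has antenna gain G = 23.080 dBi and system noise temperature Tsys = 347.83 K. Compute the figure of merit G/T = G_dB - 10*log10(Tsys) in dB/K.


G/T = 23.080 - 10*log10(347.83) = 23.080 - 25.41367 = -2.334 dB/K

-2.334 dB/K


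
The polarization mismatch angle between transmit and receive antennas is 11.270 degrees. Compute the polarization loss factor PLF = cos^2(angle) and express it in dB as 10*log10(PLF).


PLF_linear = cos^2(11.270 deg) = 0.9618061
PLF_dB = 10 * log10(0.9618061) = -0.1691 dB

-0.1691 dB


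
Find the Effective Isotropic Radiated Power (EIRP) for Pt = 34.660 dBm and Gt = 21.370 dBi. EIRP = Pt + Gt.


EIRP = Pt + Gt = 34.660 + 21.370 = 56.03 dBm

56.03 dBm


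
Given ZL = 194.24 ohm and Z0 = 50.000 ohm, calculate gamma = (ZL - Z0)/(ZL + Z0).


gamma = (194.24 - 50.000) / (194.24 + 50.000) = 0.5906

0.5906


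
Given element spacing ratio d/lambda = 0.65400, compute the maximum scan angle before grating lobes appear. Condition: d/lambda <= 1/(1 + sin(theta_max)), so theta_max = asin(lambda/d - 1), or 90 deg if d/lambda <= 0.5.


lambda/d - 1 = 1/0.65400 - 1 = 0.5290520
theta_max = asin(0.5290520) = 31.94 deg

31.94 deg


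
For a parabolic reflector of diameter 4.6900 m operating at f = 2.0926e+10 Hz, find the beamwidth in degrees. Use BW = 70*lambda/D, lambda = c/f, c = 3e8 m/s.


lambda = c / f = 3.0000e+08 / 2.0926e+10 = 0.01433623 m
BW = 70 * 0.01433623 / 4.6900 = 0.2140 deg

0.2140 deg


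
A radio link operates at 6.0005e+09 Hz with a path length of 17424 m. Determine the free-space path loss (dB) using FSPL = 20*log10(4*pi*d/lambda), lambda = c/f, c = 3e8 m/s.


lambda = c / f = 3.0000e+08 / 6.0005e+09 = 0.04999583 m
FSPL = 20 * log10(4*pi*17424/0.04999583) = 132.8 dB

132.8 dB


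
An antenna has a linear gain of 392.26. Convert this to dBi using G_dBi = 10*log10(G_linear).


G_dBi = 10 * log10(392.26) = 25.94 dBi

25.94 dBi


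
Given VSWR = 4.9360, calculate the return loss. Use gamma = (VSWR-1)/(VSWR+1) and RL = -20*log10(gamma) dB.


gamma = (4.9360 - 1) / (4.9360 + 1) = 0.6630728
RL = -20 * log10(0.6630728) = 3.569 dB

3.569 dB


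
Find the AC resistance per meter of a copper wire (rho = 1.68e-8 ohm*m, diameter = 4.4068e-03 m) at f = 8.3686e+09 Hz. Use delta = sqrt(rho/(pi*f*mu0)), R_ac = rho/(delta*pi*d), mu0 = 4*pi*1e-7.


delta = sqrt(1.68e-8 / (pi * 8.3686e+09 * 4*pi*1e-7)) = 7.130966e-07 m
R_ac = 1.68e-8 / (7.130966e-07 * pi * 4.4068e-03) = 1.702 ohm/m

1.702 ohm/m


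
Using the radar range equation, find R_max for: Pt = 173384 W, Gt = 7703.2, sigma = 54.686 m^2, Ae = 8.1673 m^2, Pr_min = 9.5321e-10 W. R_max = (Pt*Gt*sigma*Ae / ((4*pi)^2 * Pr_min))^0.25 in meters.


R^4 = 173384*7703.2*54.686*8.1673 / ((4*pi)^2 * 9.5321e-10) = 3.963023e+18
R_max = 3.963023e+18^0.25 = 44618 m

44618 m


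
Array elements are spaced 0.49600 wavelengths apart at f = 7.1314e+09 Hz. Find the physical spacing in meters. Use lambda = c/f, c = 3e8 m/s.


lambda = c / f = 3.0000e+08 / 7.1314e+09 = 0.04206748 m
d = 0.49600 * 0.04206748 = 0.02087 m

0.02087 m


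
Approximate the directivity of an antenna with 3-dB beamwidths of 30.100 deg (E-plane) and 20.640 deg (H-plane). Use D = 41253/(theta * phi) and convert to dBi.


D_linear = 41253 / (30.100 * 20.640) = 66.40172
D_dBi = 10 * log10(66.40172) = 18.22 dBi

18.22 dBi


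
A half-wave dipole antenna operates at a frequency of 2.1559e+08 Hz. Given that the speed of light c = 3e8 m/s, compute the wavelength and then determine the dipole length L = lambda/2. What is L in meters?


lambda = c / f = 3.0000e+08 / 2.1559e+08 = 1.391530 m
L = lambda / 2 = 1.391530 / 2 = 0.6958 m

0.6958 m


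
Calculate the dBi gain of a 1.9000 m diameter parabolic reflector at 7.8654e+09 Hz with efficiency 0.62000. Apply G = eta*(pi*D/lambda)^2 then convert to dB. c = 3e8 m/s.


lambda = c / f = 3.0000e+08 / 7.8654e+09 = 0.03814173 m
G_linear = 0.62000 * (pi * 1.9000 / 0.03814173)^2 = 15184.41
G_dBi = 10 * log10(15184.41) = 41.81 dBi

41.81 dBi


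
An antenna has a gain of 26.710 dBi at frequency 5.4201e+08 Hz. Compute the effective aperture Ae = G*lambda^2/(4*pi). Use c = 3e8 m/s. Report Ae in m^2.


lambda = c / f = 3.0000e+08 / 5.4201e+08 = 0.5534953 m
G_linear = 10^(26.710/10) = 468.8134
Ae = G_linear * lambda^2 / (4*pi) = 468.8134 * 0.5534953^2 / (4*pi) = 11.43 m^2

11.43 m^2


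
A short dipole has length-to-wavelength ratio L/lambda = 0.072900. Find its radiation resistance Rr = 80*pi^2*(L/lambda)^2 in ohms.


Rr = 80 * pi^2 * (0.072900)^2 = 80 * 9.869604 * 5.314410e-03 = 4.196 ohm

4.196 ohm


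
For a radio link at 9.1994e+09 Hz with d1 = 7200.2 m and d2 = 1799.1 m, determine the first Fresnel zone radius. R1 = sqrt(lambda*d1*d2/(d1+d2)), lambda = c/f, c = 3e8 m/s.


lambda = c / f = 3.0000e+08 / 9.1994e+09 = 0.03261082 m
R1 = sqrt(0.03261082 * 7200.2 * 1799.1 / (7200.2 + 1799.1)) = 6.851 m

6.851 m


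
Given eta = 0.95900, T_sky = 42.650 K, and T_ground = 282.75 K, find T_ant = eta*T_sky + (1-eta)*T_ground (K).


T_ant = 0.95900 * 42.650 + (1 - 0.95900) * 282.75 = 52.49 K

52.49 K


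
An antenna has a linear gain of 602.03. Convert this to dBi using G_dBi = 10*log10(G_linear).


G_dBi = 10 * log10(602.03) = 27.80 dBi

27.80 dBi


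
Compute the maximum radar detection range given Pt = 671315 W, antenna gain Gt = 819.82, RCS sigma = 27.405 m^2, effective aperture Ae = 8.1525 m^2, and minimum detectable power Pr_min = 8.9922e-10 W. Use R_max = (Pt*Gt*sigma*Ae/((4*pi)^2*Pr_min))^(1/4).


R^4 = 671315*819.82*27.405*8.1525 / ((4*pi)^2 * 8.9922e-10) = 8.659240e+17
R_max = 8.659240e+17^0.25 = 30505 m

30505 m


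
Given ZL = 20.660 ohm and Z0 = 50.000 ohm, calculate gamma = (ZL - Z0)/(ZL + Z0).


gamma = (20.660 - 50.000) / (20.660 + 50.000) = -0.4152

-0.4152


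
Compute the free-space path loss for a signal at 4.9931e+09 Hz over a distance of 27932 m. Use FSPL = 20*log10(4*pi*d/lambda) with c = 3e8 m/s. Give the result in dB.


lambda = c / f = 3.0000e+08 / 4.9931e+09 = 0.06008291 m
FSPL = 20 * log10(4*pi*27932/0.06008291) = 135.3 dB

135.3 dB


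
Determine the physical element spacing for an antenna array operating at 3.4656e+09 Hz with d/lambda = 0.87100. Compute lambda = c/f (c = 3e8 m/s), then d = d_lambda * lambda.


lambda = c / f = 3.0000e+08 / 3.4656e+09 = 0.08656510 m
d = 0.87100 * 0.08656510 = 0.07540 m

0.07540 m


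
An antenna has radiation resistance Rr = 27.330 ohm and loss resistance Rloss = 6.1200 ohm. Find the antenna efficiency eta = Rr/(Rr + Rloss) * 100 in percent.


eta = 27.330 / (27.330 + 6.1200) * 100 = 81.70%

81.70%


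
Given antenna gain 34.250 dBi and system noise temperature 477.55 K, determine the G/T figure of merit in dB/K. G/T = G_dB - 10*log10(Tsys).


G/T = 34.250 - 10*log10(477.55) = 34.250 - 26.79019 = 7.460 dB/K

7.460 dB/K


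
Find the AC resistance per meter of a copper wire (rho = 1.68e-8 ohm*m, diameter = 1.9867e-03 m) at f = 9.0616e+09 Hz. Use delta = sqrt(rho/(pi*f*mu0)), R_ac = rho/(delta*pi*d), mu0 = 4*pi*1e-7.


delta = sqrt(1.68e-8 / (pi * 9.0616e+09 * 4*pi*1e-7)) = 6.852867e-07 m
R_ac = 1.68e-8 / (6.852867e-07 * pi * 1.9867e-03) = 3.928 ohm/m

3.928 ohm/m


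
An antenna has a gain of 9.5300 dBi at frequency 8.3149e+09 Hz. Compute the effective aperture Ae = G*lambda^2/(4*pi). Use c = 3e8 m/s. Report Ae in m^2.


lambda = c / f = 3.0000e+08 / 8.3149e+09 = 0.03607981 m
G_linear = 10^(9.5300/10) = 8.974288
Ae = G_linear * lambda^2 / (4*pi) = 8.974288 * 0.03607981^2 / (4*pi) = 9.296e-04 m^2

9.296e-04 m^2


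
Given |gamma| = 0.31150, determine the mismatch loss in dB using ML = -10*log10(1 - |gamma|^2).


ML = -10 * log10(1 - 0.31150^2) = -10 * log10(0.90296775) = 0.4433 dB

0.4433 dB


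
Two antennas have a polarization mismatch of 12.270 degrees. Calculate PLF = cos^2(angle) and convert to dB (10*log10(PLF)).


PLF_linear = cos^2(12.270 deg) = 0.9548358
PLF_dB = 10 * log10(0.9548358) = -0.2007 dB

-0.2007 dB


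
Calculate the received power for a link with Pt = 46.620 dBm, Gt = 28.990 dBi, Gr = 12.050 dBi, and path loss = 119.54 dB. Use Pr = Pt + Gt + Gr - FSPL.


Pr = 46.620 + 28.990 + 12.050 - 119.54 = -31.88 dBm

-31.88 dBm


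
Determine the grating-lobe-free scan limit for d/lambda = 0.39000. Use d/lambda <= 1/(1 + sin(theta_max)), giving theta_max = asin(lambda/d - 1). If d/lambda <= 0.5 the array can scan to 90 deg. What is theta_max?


lambda/d - 1 = 1/0.39000 - 1 = 1.564103 >= 1
d/lambda <= 0.5, so the array can scan to endfire without grating lobes: theta_max = 90 deg

90 deg


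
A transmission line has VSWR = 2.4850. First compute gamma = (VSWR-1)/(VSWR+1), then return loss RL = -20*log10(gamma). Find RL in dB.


gamma = (2.4850 - 1) / (2.4850 + 1) = 0.4261119
RL = -20 * log10(0.4261119) = 7.410 dB

7.410 dB


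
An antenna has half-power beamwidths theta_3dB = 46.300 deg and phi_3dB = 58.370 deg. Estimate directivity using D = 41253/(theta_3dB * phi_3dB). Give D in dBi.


D_linear = 41253 / (46.300 * 58.370) = 15.26458
D_dBi = 10 * log10(15.26458) = 11.84 dBi

11.84 dBi


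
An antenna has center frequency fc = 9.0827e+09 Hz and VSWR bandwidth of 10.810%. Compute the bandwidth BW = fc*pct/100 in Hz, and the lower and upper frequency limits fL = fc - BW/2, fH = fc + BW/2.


BW = 9.0827e+09 * 10.810/100 = 9.818399e+08 Hz
fL = 9.0827e+09 - 9.818399e+08/2 = 8.592e+09 Hz
fH = 9.0827e+09 + 9.818399e+08/2 = 9.574e+09 Hz

BW=9.818e+08 Hz, fL=8.592e+09 Hz, fH=9.574e+09 Hz


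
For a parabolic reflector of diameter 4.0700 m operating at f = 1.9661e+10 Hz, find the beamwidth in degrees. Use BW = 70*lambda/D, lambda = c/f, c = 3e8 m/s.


lambda = c / f = 3.0000e+08 / 1.9661e+10 = 0.01525863 m
BW = 70 * 0.01525863 / 4.0700 = 0.2624 deg

0.2624 deg


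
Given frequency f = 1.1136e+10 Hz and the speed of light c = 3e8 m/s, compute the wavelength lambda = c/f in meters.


lambda = c / f = 3.0000e+08 / 1.1136e+10 = 0.02694 m

0.02694 m


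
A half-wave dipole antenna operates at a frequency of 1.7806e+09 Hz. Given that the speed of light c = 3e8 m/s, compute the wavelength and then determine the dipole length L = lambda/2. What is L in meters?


lambda = c / f = 3.0000e+08 / 1.7806e+09 = 0.1684825 m
L = lambda / 2 = 0.1684825 / 2 = 0.08424 m

0.08424 m


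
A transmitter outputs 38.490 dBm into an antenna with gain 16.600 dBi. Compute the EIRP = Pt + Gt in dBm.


EIRP = Pt + Gt = 38.490 + 16.600 = 55.09 dBm

55.09 dBm


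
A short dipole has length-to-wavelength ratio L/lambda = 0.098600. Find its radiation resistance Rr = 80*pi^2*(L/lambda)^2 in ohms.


Rr = 80 * pi^2 * (0.098600)^2 = 80 * 9.869604 * 9.721960e-03 = 7.676 ohm

7.676 ohm


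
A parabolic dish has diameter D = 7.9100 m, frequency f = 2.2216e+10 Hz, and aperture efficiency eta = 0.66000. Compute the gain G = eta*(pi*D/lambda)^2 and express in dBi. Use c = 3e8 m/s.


lambda = c / f = 3.0000e+08 / 2.2216e+10 = 0.01350378 m
G_linear = 0.66000 * (pi * 7.9100 / 0.01350378)^2 = 2.235043e+06
G_dBi = 10 * log10(2.235043e+06) = 63.49 dBi

63.49 dBi


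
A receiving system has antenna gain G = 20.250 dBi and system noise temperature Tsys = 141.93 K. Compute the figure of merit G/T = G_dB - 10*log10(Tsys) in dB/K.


G/T = 20.250 - 10*log10(141.93) = 20.250 - 21.52074 = -1.271 dB/K

-1.271 dB/K


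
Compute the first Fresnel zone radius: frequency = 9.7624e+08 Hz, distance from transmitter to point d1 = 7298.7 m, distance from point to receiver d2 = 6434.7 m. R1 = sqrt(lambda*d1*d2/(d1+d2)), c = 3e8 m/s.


lambda = c / f = 3.0000e+08 / 9.7624e+08 = 0.3073015 m
R1 = sqrt(0.3073015 * 7298.7 * 6434.7 / (7298.7 + 6434.7)) = 32.42 m

32.42 m


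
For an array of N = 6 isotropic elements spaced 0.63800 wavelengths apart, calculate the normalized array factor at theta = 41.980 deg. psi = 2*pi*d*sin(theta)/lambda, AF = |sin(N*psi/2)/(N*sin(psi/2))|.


psi = 2*pi*0.63800*sin(41.980 deg) = 2.681285 rad
AF = |sin(6*2.681285/2) / (6*sin(2.681285/2))| = 0.1681

0.1681


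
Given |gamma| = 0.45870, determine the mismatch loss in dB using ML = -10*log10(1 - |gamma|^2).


ML = -10 * log10(1 - 0.45870^2) = -10 * log10(0.78959431) = 1.026 dB

1.026 dB


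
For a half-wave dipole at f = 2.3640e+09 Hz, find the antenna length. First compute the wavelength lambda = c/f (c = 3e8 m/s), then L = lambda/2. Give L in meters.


lambda = c / f = 3.0000e+08 / 2.3640e+09 = 0.1269036 m
L = lambda / 2 = 0.1269036 / 2 = 0.06345 m

0.06345 m


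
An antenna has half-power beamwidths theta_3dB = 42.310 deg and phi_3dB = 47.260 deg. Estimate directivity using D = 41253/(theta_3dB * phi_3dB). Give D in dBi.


D_linear = 41253 / (42.310 * 47.260) = 20.63093
D_dBi = 10 * log10(20.63093) = 13.15 dBi

13.15 dBi


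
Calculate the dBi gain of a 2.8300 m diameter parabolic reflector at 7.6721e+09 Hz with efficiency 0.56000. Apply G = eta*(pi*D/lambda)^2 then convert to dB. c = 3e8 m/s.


lambda = c / f = 3.0000e+08 / 7.6721e+09 = 0.03910272 m
G_linear = 0.56000 * (pi * 2.8300 / 0.03910272)^2 = 28949.88
G_dBi = 10 * log10(28949.88) = 44.62 dBi

44.62 dBi


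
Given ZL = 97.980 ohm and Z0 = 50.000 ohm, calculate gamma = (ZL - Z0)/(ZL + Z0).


gamma = (97.980 - 50.000) / (97.980 + 50.000) = 0.3242

0.3242


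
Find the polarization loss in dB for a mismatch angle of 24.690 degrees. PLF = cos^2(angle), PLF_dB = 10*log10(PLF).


PLF_linear = cos^2(24.690 deg) = 0.8255196
PLF_dB = 10 * log10(0.8255196) = -0.8327 dB

-0.8327 dB


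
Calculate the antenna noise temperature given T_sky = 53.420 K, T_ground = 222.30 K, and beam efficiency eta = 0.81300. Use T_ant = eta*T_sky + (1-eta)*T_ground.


T_ant = 0.81300 * 53.420 + (1 - 0.81300) * 222.30 = 85.00 K

85.00 K


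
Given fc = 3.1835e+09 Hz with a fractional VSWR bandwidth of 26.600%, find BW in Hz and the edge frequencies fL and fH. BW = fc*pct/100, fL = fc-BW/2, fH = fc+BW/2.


BW = 3.1835e+09 * 26.600/100 = 8.468110e+08 Hz
fL = 3.1835e+09 - 8.468110e+08/2 = 2.760e+09 Hz
fH = 3.1835e+09 + 8.468110e+08/2 = 3.607e+09 Hz

BW=8.468e+08 Hz, fL=2.760e+09 Hz, fH=3.607e+09 Hz


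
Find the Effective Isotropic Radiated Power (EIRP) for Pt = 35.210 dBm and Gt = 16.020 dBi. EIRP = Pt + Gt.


EIRP = Pt + Gt = 35.210 + 16.020 = 51.23 dBm

51.23 dBm


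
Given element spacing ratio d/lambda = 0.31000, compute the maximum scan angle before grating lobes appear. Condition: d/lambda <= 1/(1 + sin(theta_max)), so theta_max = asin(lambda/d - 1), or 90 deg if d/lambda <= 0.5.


lambda/d - 1 = 1/0.31000 - 1 = 2.225806 >= 1
d/lambda <= 0.5, so the array can scan to endfire without grating lobes: theta_max = 90 deg

90 deg


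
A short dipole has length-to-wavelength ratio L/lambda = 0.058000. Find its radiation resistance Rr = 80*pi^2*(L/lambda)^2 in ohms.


Rr = 80 * pi^2 * (0.058000)^2 = 80 * 9.869604 * 3.364000e-03 = 2.656 ohm

2.656 ohm


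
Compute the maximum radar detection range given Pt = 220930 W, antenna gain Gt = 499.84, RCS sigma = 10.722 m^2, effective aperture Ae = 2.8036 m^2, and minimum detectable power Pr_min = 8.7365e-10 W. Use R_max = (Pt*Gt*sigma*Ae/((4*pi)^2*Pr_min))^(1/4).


R^4 = 220930*499.84*10.722*2.8036 / ((4*pi)^2 * 8.7365e-10) = 2.406137e+16
R_max = 2.406137e+16^0.25 = 12455 m

12455 m


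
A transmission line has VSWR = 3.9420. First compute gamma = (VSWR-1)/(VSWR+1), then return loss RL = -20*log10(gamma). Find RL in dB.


gamma = (3.9420 - 1) / (3.9420 + 1) = 0.5953055
RL = -20 * log10(0.5953055) = 4.505 dB

4.505 dB


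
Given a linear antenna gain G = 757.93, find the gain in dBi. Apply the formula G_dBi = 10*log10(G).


G_dBi = 10 * log10(757.93) = 28.80 dBi

28.80 dBi


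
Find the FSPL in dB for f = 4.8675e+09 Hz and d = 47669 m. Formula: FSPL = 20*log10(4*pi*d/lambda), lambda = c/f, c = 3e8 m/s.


lambda = c / f = 3.0000e+08 / 4.8675e+09 = 0.06163328 m
FSPL = 20 * log10(4*pi*47669/0.06163328) = 139.8 dB

139.8 dB


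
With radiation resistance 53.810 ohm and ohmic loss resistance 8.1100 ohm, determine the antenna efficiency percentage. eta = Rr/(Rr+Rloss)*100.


eta = 53.810 / (53.810 + 8.1100) * 100 = 86.90%

86.90%


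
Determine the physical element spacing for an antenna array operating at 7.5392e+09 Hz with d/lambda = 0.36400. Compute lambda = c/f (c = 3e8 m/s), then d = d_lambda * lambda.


lambda = c / f = 3.0000e+08 / 7.5392e+09 = 0.03979202 m
d = 0.36400 * 0.03979202 = 0.01448 m

0.01448 m


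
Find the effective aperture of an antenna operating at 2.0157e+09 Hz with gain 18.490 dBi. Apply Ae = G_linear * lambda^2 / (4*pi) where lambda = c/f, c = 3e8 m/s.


lambda = c / f = 3.0000e+08 / 2.0157e+09 = 0.1488317 m
G_linear = 10^(18.490/10) = 70.63176
Ae = G_linear * lambda^2 / (4*pi) = 70.63176 * 0.1488317^2 / (4*pi) = 0.1245 m^2

0.1245 m^2


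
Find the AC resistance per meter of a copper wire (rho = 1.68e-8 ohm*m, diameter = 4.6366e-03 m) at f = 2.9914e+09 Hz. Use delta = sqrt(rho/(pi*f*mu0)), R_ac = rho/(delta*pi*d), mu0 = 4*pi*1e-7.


delta = sqrt(1.68e-8 / (pi * 2.9914e+09 * 4*pi*1e-7)) = 1.192717e-06 m
R_ac = 1.68e-8 / (1.192717e-06 * pi * 4.6366e-03) = 0.9670 ohm/m

0.9670 ohm/m


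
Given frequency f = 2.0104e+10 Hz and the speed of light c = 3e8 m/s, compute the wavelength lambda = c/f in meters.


lambda = c / f = 3.0000e+08 / 2.0104e+10 = 0.01492 m

0.01492 m


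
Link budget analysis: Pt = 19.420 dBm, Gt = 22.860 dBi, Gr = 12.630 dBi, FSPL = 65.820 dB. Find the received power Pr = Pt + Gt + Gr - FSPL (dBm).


Pr = 19.420 + 22.860 + 12.630 - 65.820 = -10.91 dBm

-10.91 dBm


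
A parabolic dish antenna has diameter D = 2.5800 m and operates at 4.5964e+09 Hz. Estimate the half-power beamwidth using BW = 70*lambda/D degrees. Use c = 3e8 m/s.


lambda = c / f = 3.0000e+08 / 4.5964e+09 = 0.06526847 m
BW = 70 * 0.06526847 / 2.5800 = 1.771 deg

1.771 deg


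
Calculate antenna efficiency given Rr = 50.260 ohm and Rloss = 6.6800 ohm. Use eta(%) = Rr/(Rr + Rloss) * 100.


eta = 50.260 / (50.260 + 6.6800) * 100 = 88.27%

88.27%


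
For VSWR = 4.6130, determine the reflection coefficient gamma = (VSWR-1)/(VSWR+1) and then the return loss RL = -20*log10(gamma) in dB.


gamma = (4.6130 - 1) / (4.6130 + 1) = 0.6436843
RL = -20 * log10(0.6436843) = 3.827 dB

3.827 dB


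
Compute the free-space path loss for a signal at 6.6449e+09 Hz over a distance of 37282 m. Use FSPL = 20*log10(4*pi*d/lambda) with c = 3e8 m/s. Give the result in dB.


lambda = c / f = 3.0000e+08 / 6.6449e+09 = 0.04514741 m
FSPL = 20 * log10(4*pi*37282/0.04514741) = 140.3 dB

140.3 dB


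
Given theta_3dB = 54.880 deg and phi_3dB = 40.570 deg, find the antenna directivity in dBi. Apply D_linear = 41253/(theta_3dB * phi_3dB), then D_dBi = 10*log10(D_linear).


D_linear = 41253 / (54.880 * 40.570) = 18.52834
D_dBi = 10 * log10(18.52834) = 12.68 dBi

12.68 dBi


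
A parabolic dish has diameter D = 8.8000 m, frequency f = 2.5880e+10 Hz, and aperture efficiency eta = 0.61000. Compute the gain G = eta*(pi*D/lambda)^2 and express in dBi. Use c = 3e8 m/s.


lambda = c / f = 3.0000e+08 / 2.5880e+10 = 0.01159196 m
G_linear = 0.61000 * (pi * 8.8000 / 0.01159196)^2 = 3.469614e+06
G_dBi = 10 * log10(3.469614e+06) = 65.40 dBi

65.40 dBi


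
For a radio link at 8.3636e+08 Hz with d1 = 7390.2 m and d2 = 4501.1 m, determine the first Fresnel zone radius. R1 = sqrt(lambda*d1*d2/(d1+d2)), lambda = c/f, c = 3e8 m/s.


lambda = c / f = 3.0000e+08 / 8.3636e+08 = 0.3586972 m
R1 = sqrt(0.3586972 * 7390.2 * 4501.1 / (7390.2 + 4501.1)) = 31.68 m

31.68 m


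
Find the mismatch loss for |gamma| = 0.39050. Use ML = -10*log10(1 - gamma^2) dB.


ML = -10 * log10(1 - 0.39050^2) = -10 * log10(0.84750975) = 0.7186 dB

0.7186 dB


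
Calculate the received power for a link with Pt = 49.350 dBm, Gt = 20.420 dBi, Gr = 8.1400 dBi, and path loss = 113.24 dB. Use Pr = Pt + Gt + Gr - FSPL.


Pr = 49.350 + 20.420 + 8.1400 - 113.24 = -35.33 dBm

-35.33 dBm


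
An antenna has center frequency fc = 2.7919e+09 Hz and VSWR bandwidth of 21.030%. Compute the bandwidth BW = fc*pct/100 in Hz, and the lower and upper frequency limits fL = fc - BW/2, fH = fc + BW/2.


BW = 2.7919e+09 * 21.030/100 = 5.871366e+08 Hz
fL = 2.7919e+09 - 5.871366e+08/2 = 2.498e+09 Hz
fH = 2.7919e+09 + 5.871366e+08/2 = 3.085e+09 Hz

BW=5.871e+08 Hz, fL=2.498e+09 Hz, fH=3.085e+09 Hz


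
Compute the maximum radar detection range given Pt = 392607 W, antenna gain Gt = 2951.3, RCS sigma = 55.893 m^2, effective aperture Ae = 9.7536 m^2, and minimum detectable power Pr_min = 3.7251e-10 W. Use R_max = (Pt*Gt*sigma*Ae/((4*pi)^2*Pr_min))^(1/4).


R^4 = 392607*2951.3*55.893*9.7536 / ((4*pi)^2 * 3.7251e-10) = 1.073831e+19
R_max = 1.073831e+19^0.25 = 57245 m

57245 m


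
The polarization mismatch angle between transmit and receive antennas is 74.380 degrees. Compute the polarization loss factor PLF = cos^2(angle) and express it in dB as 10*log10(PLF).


PLF_linear = cos^2(74.380 deg) = 0.07249880
PLF_dB = 10 * log10(0.07249880) = -11.40 dB

-11.40 dB


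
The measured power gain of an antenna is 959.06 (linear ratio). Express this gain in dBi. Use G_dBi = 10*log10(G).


G_dBi = 10 * log10(959.06) = 29.82 dBi

29.82 dBi


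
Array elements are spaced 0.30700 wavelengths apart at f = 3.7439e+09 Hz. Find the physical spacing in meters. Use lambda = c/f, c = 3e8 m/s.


lambda = c / f = 3.0000e+08 / 3.7439e+09 = 0.08013035 m
d = 0.30700 * 0.08013035 = 0.02460 m

0.02460 m


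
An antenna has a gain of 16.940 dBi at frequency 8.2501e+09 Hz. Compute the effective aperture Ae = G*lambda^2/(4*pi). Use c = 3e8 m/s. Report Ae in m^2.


lambda = c / f = 3.0000e+08 / 8.2501e+09 = 0.03636320 m
G_linear = 10^(16.940/10) = 49.43107
Ae = G_linear * lambda^2 / (4*pi) = 49.43107 * 0.03636320^2 / (4*pi) = 5.201e-03 m^2

5.201e-03 m^2


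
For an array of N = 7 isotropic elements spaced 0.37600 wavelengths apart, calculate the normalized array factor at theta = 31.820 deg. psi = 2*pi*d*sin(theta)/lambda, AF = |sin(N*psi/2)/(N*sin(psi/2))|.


psi = 2*pi*0.37600*sin(31.820 deg) = 1.245622 rad
AF = |sin(7*1.245622/2) / (7*sin(1.245622/2))| = 0.2298

0.2298


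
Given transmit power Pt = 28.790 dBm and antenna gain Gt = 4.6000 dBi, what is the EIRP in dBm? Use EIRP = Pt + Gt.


EIRP = Pt + Gt = 28.790 + 4.6000 = 33.39 dBm

33.39 dBm


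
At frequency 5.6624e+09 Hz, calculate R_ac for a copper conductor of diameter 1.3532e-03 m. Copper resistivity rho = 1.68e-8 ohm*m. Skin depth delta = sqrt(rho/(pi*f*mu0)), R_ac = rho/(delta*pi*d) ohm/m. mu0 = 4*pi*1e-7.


delta = sqrt(1.68e-8 / (pi * 5.6624e+09 * 4*pi*1e-7)) = 8.669110e-07 m
R_ac = 1.68e-8 / (8.669110e-07 * pi * 1.3532e-03) = 4.559 ohm/m

4.559 ohm/m


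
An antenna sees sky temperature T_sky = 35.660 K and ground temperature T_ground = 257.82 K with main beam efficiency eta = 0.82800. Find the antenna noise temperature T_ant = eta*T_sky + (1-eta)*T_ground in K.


T_ant = 0.82800 * 35.660 + (1 - 0.82800) * 257.82 = 73.87 K

73.87 K


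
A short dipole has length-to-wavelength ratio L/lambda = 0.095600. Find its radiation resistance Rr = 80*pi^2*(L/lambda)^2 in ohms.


Rr = 80 * pi^2 * (0.095600)^2 = 80 * 9.869604 * 9.139360e-03 = 7.216 ohm

7.216 ohm


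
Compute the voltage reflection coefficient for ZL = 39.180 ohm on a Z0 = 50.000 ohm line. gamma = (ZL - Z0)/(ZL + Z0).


gamma = (39.180 - 50.000) / (39.180 + 50.000) = -0.1213

-0.1213


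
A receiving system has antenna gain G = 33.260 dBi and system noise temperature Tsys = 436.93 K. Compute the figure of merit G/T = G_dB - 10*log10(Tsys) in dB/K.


G/T = 33.260 - 10*log10(436.93) = 33.260 - 26.40412 = 6.856 dB/K

6.856 dB/K


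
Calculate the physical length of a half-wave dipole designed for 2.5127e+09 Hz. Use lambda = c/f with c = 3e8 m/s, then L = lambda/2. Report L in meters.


lambda = c / f = 3.0000e+08 / 2.5127e+09 = 0.1193935 m
L = lambda / 2 = 0.1193935 / 2 = 0.05970 m

0.05970 m


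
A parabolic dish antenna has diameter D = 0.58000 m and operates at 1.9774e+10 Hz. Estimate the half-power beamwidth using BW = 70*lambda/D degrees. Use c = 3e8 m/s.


lambda = c / f = 3.0000e+08 / 1.9774e+10 = 0.01517144 m
BW = 70 * 0.01517144 / 0.58000 = 1.831 deg

1.831 deg


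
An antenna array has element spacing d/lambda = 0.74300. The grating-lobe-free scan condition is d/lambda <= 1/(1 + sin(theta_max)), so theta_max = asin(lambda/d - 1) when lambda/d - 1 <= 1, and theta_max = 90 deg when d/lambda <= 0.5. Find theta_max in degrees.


lambda/d - 1 = 1/0.74300 - 1 = 0.3458950
theta_max = asin(0.3458950) = 20.24 deg

20.24 deg


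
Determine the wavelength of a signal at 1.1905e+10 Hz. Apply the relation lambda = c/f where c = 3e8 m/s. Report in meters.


lambda = c / f = 3.0000e+08 / 1.1905e+10 = 0.02520 m

0.02520 m


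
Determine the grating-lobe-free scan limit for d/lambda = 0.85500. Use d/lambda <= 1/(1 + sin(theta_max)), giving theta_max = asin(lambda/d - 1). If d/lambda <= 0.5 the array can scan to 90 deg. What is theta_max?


lambda/d - 1 = 1/0.85500 - 1 = 0.1695906
theta_max = asin(0.1695906) = 9.764 deg

9.764 deg


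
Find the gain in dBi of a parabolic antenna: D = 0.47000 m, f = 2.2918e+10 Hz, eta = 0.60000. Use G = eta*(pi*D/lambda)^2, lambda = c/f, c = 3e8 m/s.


lambda = c / f = 3.0000e+08 / 2.2918e+10 = 0.01309015 m
G_linear = 0.60000 * (pi * 0.47000 / 0.01309015)^2 = 7634.093
G_dBi = 10 * log10(7634.093) = 38.83 dBi

38.83 dBi


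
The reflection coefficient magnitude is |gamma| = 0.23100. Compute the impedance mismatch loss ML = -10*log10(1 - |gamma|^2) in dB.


ML = -10 * log10(1 - 0.23100^2) = -10 * log10(0.946639) = 0.2382 dB

0.2382 dB


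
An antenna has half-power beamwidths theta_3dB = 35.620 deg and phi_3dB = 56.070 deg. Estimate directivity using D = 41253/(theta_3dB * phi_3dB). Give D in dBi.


D_linear = 41253 / (35.620 * 56.070) = 20.65528
D_dBi = 10 * log10(20.65528) = 13.15 dBi

13.15 dBi


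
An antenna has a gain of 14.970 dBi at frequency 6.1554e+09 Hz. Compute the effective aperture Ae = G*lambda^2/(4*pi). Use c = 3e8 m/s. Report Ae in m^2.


lambda = c / f = 3.0000e+08 / 6.1554e+09 = 0.04873769 m
G_linear = 10^(14.970/10) = 31.40509
Ae = G_linear * lambda^2 / (4*pi) = 31.40509 * 0.04873769^2 / (4*pi) = 5.936e-03 m^2

5.936e-03 m^2


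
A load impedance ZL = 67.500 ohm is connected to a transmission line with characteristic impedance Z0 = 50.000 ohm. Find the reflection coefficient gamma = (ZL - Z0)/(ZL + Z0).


gamma = (67.500 - 50.000) / (67.500 + 50.000) = 0.1489

0.1489


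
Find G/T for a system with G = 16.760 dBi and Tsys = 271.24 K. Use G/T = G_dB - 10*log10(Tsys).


G/T = 16.760 - 10*log10(271.24) = 16.760 - 24.33354 = -7.574 dB/K

-7.574 dB/K


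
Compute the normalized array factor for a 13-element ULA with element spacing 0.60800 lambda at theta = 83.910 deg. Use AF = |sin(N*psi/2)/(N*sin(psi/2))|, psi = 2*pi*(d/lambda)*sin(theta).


psi = 2*pi*0.60800*sin(83.910 deg) = 3.798617 rad
AF = |sin(13*3.798617/2) / (13*sin(3.798617/2))| = 0.03474

0.03474


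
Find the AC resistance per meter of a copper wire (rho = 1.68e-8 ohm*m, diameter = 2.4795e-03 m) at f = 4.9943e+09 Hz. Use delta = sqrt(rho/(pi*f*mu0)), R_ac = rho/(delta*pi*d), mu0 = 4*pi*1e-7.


delta = sqrt(1.68e-8 / (pi * 4.9943e+09 * 4*pi*1e-7)) = 9.230760e-07 m
R_ac = 1.68e-8 / (9.230760e-07 * pi * 2.4795e-03) = 2.336 ohm/m

2.336 ohm/m


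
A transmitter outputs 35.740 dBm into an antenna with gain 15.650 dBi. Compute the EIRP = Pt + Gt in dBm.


EIRP = Pt + Gt = 35.740 + 15.650 = 51.39 dBm

51.39 dBm


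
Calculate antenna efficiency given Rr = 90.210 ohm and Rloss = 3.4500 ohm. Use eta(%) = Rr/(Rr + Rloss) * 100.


eta = 90.210 / (90.210 + 3.4500) * 100 = 96.32%

96.32%


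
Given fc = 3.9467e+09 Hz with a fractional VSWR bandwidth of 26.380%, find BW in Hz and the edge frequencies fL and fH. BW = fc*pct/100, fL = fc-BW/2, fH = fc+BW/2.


BW = 3.9467e+09 * 26.380/100 = 1.041139e+09 Hz
fL = 3.9467e+09 - 1.041139e+09/2 = 3.426e+09 Hz
fH = 3.9467e+09 + 1.041139e+09/2 = 4.467e+09 Hz

BW=1.041e+09 Hz, fL=3.426e+09 Hz, fH=4.467e+09 Hz


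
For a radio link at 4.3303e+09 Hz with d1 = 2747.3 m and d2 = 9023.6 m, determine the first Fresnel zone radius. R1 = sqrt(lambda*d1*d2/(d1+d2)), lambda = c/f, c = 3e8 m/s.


lambda = c / f = 3.0000e+08 / 4.3303e+09 = 0.06927926 m
R1 = sqrt(0.06927926 * 2747.3 * 9023.6 / (2747.3 + 9023.6)) = 12.08 m

12.08 m


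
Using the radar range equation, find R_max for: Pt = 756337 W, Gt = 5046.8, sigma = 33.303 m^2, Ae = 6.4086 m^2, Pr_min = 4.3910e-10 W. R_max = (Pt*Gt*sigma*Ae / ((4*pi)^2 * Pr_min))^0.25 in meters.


R^4 = 756337*5046.8*33.303*6.4086 / ((4*pi)^2 * 4.3910e-10) = 1.174883e+19
R_max = 1.174883e+19^0.25 = 58546 m

58546 m
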